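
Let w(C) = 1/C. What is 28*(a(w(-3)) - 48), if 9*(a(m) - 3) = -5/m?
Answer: -3640/3 ≈ -1213.3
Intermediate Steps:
a(m) = 3 - 5/(9*m) (a(m) = 3 + (-5/m)/9 = 3 - 5/(9*m))
28*(a(w(-3)) - 48) = 28*((3 - 5/(9*(1/(-3)))) - 48) = 28*((3 - 5/(9*(-⅓))) - 48) = 28*((3 - 5/9*(-3)) - 48) = 28*((3 + 5/3) - 48) = 28*(14/3 - 48) = 28*(-130/3) = -3640/3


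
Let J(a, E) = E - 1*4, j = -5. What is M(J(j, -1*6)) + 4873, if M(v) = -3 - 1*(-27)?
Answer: 4897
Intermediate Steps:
J(a, E) = -4 + E (J(a, E) = E - 4 = -4 + E)
M(v) = 24 (M(v) = -3 + 27 = 24)
M(J(j, -1*6)) + 4873 = 24 + 4873 = 4897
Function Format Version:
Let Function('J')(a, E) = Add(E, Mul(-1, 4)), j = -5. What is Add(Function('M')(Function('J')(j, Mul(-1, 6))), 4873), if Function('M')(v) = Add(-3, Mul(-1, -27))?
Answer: 4897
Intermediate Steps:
Function('J')(a, E) = Add(-4, E) (Function('J')(a, E) = Add(E, -4) = Add(-4, E))
Function('M')(v) = 24 (Function('M')(v) = Add(-3, 27) = 24)
Add(Function('M')(Function('J')(j, Mul(-1, 6))), 4873) = Add(24, 4873) = 4897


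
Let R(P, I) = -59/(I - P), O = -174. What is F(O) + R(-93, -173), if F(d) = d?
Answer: -13861/80 ≈ -173.26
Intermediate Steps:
F(O) + R(-93, -173) = -174 - 59/(-173 - 1*(-93)) = -174 - 59/(-173 + 93) = -174 - 59/(-80) = -174 - 59*(-1/80) = -174 + 59/80 = -13861/80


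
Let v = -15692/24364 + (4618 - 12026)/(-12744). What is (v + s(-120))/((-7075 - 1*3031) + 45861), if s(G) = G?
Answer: -1164964633/346929442065 ≈ -0.0033579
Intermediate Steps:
v = -609073/9702963 (v = -15692*1/24364 - 7408*(-1/12744) = -3923/6091 + 926/1593 = -609073/9702963 ≈ -0.062772)
(v + s(-120))/((-7075 - 1*3031) + 45861) = (-609073/9702963 - 120)/((-7075 - 1*3031) + 45861) = -1164964633/(9702963*((-7075 - 3031) + 45861)) = -1164964633/(9702963*(-10106 + 45861)) = -1164964633/9702963/35755 = -1164964633/9702963*1/35755 = -1164964633/346929442065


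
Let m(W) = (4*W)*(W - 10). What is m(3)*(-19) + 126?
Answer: 1722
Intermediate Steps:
m(W) = 4*W*(-10 + W) (m(W) = (4*W)*(-10 + W) = 4*W*(-10 + W))
m(3)*(-19) + 126 = (4*3*(-10 + 3))*(-19) + 126 = (4*3*(-7))*(-19) + 126 = -84*(-19) + 126 = 1596 + 126 = 1722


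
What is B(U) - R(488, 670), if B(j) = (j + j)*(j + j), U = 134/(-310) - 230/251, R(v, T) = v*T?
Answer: -494875326069644/1513599025 ≈ -3.2695e+5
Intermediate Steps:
R(v, T) = T*v
U = -52467/38905 (U = 134*(-1/310) - 230*1/251 = -67/155 - 230/251 = -52467/38905 ≈ -1.3486)
B(j) = 4*j² (B(j) = (2*j)*(2*j) = 4*j²)
B(U) - R(488, 670) = 4*(-52467/38905)² - 670*488 = 4*(2752786089/1513599025) - 1*326960 = 11011144356/1513599025 - 326960 = -494875326069644/1513599025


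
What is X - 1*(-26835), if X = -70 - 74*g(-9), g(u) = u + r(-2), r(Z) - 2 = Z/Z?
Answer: 27209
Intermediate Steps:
r(Z) = 3 (r(Z) = 2 + Z/Z = 2 + 1 = 3)
g(u) = 3 + u (g(u) = u + 3 = 3 + u)
X = 374 (X = -70 - 74*(3 - 9) = -70 - 74*(-6) = -70 + 444 = 374)
X - 1*(-26835) = 374 - 1*(-26835) = 374 + 26835 = 27209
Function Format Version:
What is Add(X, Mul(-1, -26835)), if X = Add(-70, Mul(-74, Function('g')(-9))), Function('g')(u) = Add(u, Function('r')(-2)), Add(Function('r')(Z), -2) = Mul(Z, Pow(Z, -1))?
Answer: 27209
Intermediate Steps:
Function('r')(Z) = 3 (Function('r')(Z) = Add(2, Mul(Z, Pow(Z, -1))) = Add(2, 1) = 3)
Function('g')(u) = Add(3, u) (Function('g')(u) = Add(u, 3) = Add(3, u))
X = 374 (X = Add(-70, Mul(-74, Add(3, -9))) = Add(-70, Mul(-74, -6)) = Add(-70, 444) = 374)
Add(X, Mul(-1, -26835)) = Add(374, Mul(-1, -26835)) = Add(374, 26835) = 27209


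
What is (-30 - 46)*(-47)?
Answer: 3572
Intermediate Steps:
(-30 - 46)*(-47) = -76*(-47) = 3572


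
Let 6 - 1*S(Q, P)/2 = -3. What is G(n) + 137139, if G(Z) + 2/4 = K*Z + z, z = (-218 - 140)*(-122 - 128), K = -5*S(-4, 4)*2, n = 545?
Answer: 257077/2 ≈ 1.2854e+5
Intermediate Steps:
S(Q, P) = 18 (S(Q, P) = 12 - 2*(-3) = 12 + 6 = 18)
K = -180 (K = -5*18*2 = -90*2 = -180)
z = 89500 (z = -358*(-250) = 89500)
G(Z) = 178999/2 - 180*Z (G(Z) = -1/2 + (-180*Z + 89500) = -1/2 + (89500 - 180*Z) = 178999/2 - 180*Z)
G(n) + 137139 = (178999/2 - 180*545) + 137139 = (178999/2 - 98100) + 137139 = -17201/2 + 137139 = 257077/2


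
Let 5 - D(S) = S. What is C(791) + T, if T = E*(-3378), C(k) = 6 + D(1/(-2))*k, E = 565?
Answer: -3808427/2 ≈ -1.9042e+6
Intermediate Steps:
D(S) = 5 - S
C(k) = 6 + 11*k/2 (C(k) = 6 + (5 - 1/(-2))*k = 6 + (5 - 1*(-1/2))*k = 6 + (5 + 1/2)*k = 6 + 11*k/2)
T = -1908570 (T = 565*(-3378) = -1908570)
C(791) + T = (6 + (11/2)*791) - 1908570 = (6 + 8701/2) - 1908570 = 8713/2 - 1908570 = -3808427/2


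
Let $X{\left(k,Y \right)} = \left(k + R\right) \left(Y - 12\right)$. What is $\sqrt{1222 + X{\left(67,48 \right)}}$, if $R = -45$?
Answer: $\sqrt{2014} \approx 44.878$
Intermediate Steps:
$X{\left(k,Y \right)} = \left(-45 + k\right) \left(-12 + Y\right)$ ($X{\left(k,Y \right)} = \left(k - 45\right) \left(Y - 12\right) = \left(-45 + k\right) \left(-12 + Y\right)$)
$\sqrt{1222 + X{\left(67,48 \right)}} = \sqrt{1222 + \left(540 - 2160 - 804 + 48 \cdot 67\right)} = \sqrt{1222 + \left(540 - 2160 - 804 + 3216\right)} = \sqrt{1222 + 792} = \sqrt{2014}$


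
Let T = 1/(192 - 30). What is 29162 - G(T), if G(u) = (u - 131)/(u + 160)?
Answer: 755929423/25921 ≈ 29163.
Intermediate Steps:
T = 1/162 ≈ 0.0061728
G(u) = (-131 + u)/(160 + u)
29162 - G(T) = 29162 - (-131 + 1/162)/(160 + 1/162) = 29162 - (-21221)/(25921/162*162) = 29162 - 162*(-21221)/(25921*162) = 29162 - 1*(-21221/25921) = 29162 + 21221/25921 = 755929423/25921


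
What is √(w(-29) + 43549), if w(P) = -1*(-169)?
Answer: √43718 ≈ 209.09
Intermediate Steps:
w(P) = 169
√(w(-29) + 43549) = √(169 + 43549) = √43718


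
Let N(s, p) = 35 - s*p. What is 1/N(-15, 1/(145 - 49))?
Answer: 32/1125 ≈ 0.028444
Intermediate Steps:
N(s, p) = 35 - p*s
1/N(-15, 1/(145 - 49)) = 1/(35 - 1*(-15)/(145 - 49)) = 1/(35 - 1*(-15)/96) = 1/(35 - 1*1/96*(-15)) = 1/(35 + 5/32) = 1/(1125/32) = 32/1125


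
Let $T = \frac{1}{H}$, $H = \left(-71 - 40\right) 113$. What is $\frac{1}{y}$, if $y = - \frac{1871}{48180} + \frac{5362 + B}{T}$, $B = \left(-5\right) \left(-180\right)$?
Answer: $- \frac{48180}{3784262737751} \approx -1.2732 \cdot 10^{-8}$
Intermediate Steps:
$H = -12543$ ($H = \left(-111\right) 113 = -12543$)
$B = 900$
$T = - \frac{1}{12543}$ ($T = \frac{1}{-12543} = - \frac{1}{12543} \approx -7.9726 \cdot 10^{-5}$)
$y = - \frac{3784262737751}{48180}$ ($y = - \frac{1871}{48180} + \frac{5362 + 900}{- \frac{1}{12543}} = \left(-1871\right) \frac{1}{48180} + 6262 \left(-12543\right) = - \frac{1871}{48180} - 78544266 = - \frac{3784262737751}{48180} \approx -7.8544 \cdot 10^{7}$)
$\frac{1}{y} = \frac{1}{- \frac{3784262737751}{48180}} = - \frac{48180}{3784262737751}$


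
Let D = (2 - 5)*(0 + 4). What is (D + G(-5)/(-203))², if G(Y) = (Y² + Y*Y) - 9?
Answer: 6135529/41209 ≈ 148.89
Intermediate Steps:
D = -12 (D = -3*4 = -12)
G(Y) = -9 + 2*Y² (G(Y) = (Y² + Y²) - 9 = 2*Y² - 9 = -9 + 2*Y²)
(D + G(-5)/(-203))² = (-12 + (-9 + 2*(-5)²)/(-203))² = (-12 + (-9 + 2*25)*(-1/203))² = (-12 + (-9 + 50)*(-1/203))² = (-12 + 41*(-1/203))² = (-12 - 41/203)² = (-2477/203)² = 6135529/41209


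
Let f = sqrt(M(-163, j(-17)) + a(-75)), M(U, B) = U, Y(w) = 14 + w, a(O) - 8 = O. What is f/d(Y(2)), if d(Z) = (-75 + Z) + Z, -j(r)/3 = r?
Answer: -I*sqrt(230)/43 ≈ -0.35269*I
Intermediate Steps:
a(O) = 8 + O
j(r) = -3*r
f = I*sqrt(230) (f = sqrt(-163 + (8 - 75)) = sqrt(-163 - 67) = sqrt(-230) = I*sqrt(230) ≈ 15.166*I)
d(Z) = -75 + 2*Z
f/d(Y(2)) = (I*sqrt(230))/(-75 + 2*(14 + 2)) = (I*sqrt(230))/(-75 + 2*16) = (I*sqrt(230))/(-75 + 32) = (I*sqrt(230))/(-43) = (I*sqrt(230))*(-1/43) = -I*sqrt(230)/43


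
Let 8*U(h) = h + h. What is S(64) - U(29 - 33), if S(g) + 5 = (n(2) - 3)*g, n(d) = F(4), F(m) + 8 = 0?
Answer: -708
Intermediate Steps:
F(m) = -8 (F(m) = -8 + 0 = -8)
n(d) = -8
S(g) = -5 - 11*g (S(g) = -5 + (-8 - 3)*g = -5 - 11*g)
U(h) = h/4 (U(h) = (h + h)/8 = (2*h)/8 = h/4)
S(64) - U(29 - 33) = (-5 - 11*64) - (29 - 33)/4 = (-5 - 704) - (-4)/4 = -709 - 1*(-1) = -709 + 1 = -708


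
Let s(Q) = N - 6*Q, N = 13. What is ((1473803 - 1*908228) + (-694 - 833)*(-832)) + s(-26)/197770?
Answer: 363113433199/197770 ≈ 1.8360e+6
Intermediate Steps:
s(Q) = 13 - 6*Q
((1473803 - 1*908228) + (-694 - 833)*(-832)) + s(-26)/197770 = ((1473803 - 1*908228) + (-694 - 833)*(-832)) + (13 - 6*(-26))/197770 = ((1473803 - 908228) - 1527*(-832)) + (13 + 156)*(1/197770) = (565575 + 1270464) + 169*(1/197770) = 1836039 + 169/197770 = 363113433199/197770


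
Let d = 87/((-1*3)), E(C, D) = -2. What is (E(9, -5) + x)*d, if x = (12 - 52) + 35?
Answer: 203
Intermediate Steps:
x = -5 (x = -40 + 35 = -5)
d = -29 (d = 87/(-3) = 87*(-⅓) = -29)
(E(9, -5) + x)*d = (-2 - 5)*(-29) = -7*(-29) = 203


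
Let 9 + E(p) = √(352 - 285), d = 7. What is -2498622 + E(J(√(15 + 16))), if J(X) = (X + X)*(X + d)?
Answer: -2498631 + √67 ≈ -2.4986e+6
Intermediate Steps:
J(X) = 2*X*(7 + X) (J(X) = (X + X)*(X + 7) = (2*X)*(7 + X) = 2*X*(7 + X))
E(p) = -9 + √67 (E(p) = -9 + √(352 - 285) = -9 + √67)
-2498622 + E(J(√(15 + 16))) = -2498622 + (-9 + √67) = -2498631 + √67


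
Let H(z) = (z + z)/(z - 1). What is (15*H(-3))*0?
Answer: 0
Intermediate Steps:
H(z) = 2*z/(-1 + z) (H(z) = (2*z)/(-1 + z) = 2*z/(-1 + z))
(15*H(-3))*0 = (15*(2*(-3)/(-1 - 3)))*0 = (15*(2*(-3)/(-4)))*0 = (15*(2*(-3)*(-1/4)))*0 = (15*(3/2))*0 = (45/2)*0 = 0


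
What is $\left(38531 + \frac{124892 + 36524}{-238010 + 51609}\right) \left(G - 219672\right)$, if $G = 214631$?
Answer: $- \frac{36204741851115}{186401} \approx -1.9423 \cdot 10^{8}$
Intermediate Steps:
$\left(38531 + \frac{124892 + 36524}{-238010 + 51609}\right) \left(G - 219672\right) = \left(38531 + \frac{124892 + 36524}{-238010 + 51609}\right) \left(214631 - 219672\right) = \left(38531 + \frac{161416}{-186401}\right) \left(-5041\right) = \left(38531 + 161416 \left(- \frac{1}{186401}\right)\right) \left(-5041\right) = \left(38531 - \frac{161416}{186401}\right) \left(-5041\right) = \frac{7182055515}{186401} \left(-5041\right) = - \frac{36204741851115}{186401}$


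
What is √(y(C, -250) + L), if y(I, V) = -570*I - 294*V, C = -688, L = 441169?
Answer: √906829 ≈ 952.28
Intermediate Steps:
√(y(C, -250) + L) = √((-570*(-688) - 294*(-250)) + 441169) = √((392160 + 73500) + 441169) = √(465660 + 441169) = √906829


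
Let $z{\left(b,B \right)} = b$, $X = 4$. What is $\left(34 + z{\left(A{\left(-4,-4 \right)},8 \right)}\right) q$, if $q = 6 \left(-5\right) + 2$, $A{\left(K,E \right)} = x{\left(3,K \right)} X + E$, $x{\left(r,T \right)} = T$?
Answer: $-392$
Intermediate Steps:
$A{\left(K,E \right)} = E + 4 K$ ($A{\left(K,E \right)} = K 4 + E = 4 K + E = E + 4 K$)
$q = -28$ ($q = -30 + 2 = -28$)
$\left(34 + z{\left(A{\left(-4,-4 \right)},8 \right)}\right) q = \left(34 + \left(-4 + 4 \left(-4\right)\right)\right) \left(-28\right) = \left(34 - 20\right) \left(-28\right) = 14 \left(-28\right) = -392$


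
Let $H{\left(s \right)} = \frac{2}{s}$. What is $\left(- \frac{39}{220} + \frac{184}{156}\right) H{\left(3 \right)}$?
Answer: $\frac{8599}{12870} \approx 0.66814$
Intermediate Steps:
$\left(- \frac{39}{220} + \frac{184}{156}\right) H{\left(3 \right)} = \left(- \frac{39}{220} + \frac{184}{156}\right) \frac{2}{3} = \left(\left(-39\right) \frac{1}{220} + 184 \cdot \frac{1}{156}\right) 2 \cdot \frac{1}{3} = \left(- \frac{39}{220} + \frac{46}{39}\right) \frac{2}{3} = \frac{8599}{8580} \cdot \frac{2}{3} = \frac{8599}{12870}$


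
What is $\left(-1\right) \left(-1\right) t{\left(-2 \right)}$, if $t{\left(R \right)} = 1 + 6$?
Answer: $7$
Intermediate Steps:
$t{\left(R \right)} = 7$
$\left(-1\right) \left(-1\right) t{\left(-2 \right)} = \left(-1\right) \left(-1\right) 7 = 1 \cdot 7 = 7$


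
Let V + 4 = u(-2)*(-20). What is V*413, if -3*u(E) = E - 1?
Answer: -9912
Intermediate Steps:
u(E) = 1/3 - E/3 (u(E) = -(E - 1)/3 = -(-1 + E)/3 = 1/3 - E/3)
V = -24 (V = -4 + (1/3 - 1/3*(-2))*(-20) = -4 + (1/3 + 2/3)*(-20) = -4 + 1*(-20) = -4 - 20 = -24)
V*413 = -24*413 = -9912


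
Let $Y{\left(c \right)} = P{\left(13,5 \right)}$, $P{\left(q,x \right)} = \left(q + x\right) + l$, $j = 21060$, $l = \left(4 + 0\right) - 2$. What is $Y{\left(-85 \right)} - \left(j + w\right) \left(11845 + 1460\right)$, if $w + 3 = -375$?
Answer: $-275173990$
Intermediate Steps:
$w = -378$ ($w = -3 - 375 = -378$)
$l = 2$ ($l = 4 - 2 = 2$)
$P{\left(q,x \right)} = 2 + q + x$ ($P{\left(q,x \right)} = \left(q + x\right) + 2 = 2 + q + x$)
$Y{\left(c \right)} = 20$ ($Y{\left(c \right)} = 2 + 13 + 5 = 20$)
$Y{\left(-85 \right)} - \left(j + w\right) \left(11845 + 1460\right) = 20 - \left(21060 - 378\right) \left(11845 + 1460\right) = 20 - 20682 \cdot 13305 = 20 - 275174010 = -275173990$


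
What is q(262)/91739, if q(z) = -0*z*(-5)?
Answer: 0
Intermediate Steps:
q(z) = 0 (q(z) = -2*0*(-5) = 0*(-5) = 0)
q(262)/91739 = 0/91739 = 0*(1/91739) = 0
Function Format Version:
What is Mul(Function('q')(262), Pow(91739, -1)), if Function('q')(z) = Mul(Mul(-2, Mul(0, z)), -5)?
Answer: 0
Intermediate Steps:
Function('q')(z) = 0 (Function('q')(z) = Mul(Mul(-2, 0), -5) = Mul(0, -5) = 0)
Mul(Function('q')(262), Pow(91739, -1)) = Mul(0, Pow(91739, -1)) = Mul(0, Rational(1, 91739)) = 0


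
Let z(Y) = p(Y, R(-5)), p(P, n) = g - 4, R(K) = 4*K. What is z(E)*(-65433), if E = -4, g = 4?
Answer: 0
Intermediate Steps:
p(P, n) = 0 (p(P, n) = 4 - 4 = 0)
z(Y) = 0
z(E)*(-65433) = 0*(-65433) = 0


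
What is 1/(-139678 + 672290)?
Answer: 1/532612 ≈ 1.8775e-6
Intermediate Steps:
1/(-139678 + 672290) = 1/532612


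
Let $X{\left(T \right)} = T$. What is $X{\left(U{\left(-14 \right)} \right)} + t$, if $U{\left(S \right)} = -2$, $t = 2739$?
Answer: $2737$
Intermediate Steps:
$X{\left(U{\left(-14 \right)} \right)} + t = -2 + 2739 = 2737$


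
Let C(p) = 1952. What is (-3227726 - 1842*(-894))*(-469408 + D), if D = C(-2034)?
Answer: 739037651968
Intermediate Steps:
D = 1952
(-3227726 - 1842*(-894))*(-469408 + D) = (-3227726 - 1842*(-894))*(-469408 + 1952) = (-3227726 + 1646748)*(-467456) = -1580978*(-467456) = 739037651968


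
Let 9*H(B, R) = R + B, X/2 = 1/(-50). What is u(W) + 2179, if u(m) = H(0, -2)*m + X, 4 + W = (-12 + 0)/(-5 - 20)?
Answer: 490442/225 ≈ 2179.7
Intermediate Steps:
X = -1/25 (X = 2/(-50) = 2*(-1/50) = -1/25 ≈ -0.040000)
W = -88/25 (W = -4 + (-12 + 0)/(-5 - 20) = -4 - 12/(-25) = -4 - 12*(-1/25) = -4 + 12/25 = -88/25 ≈ -3.5200)
H(B, R) = B/9 + R/9 (H(B, R) = (R + B)/9 = (B + R)/9 = B/9 + R/9)
u(m) = -1/25 - 2*m/9 (u(m) = ((1/9)*0 + (1/9)*(-2))*m - 1/25 = (0 - 2/9)*m - 1/25 = -2*m/9 - 1/25 = -1/25 - 2*m/9)
u(W) + 2179 = (-1/25 - 2/9*(-88/25)) + 2179 = (-1/25 + 176/225) + 2179 = 167/225 + 2179 = 490442/225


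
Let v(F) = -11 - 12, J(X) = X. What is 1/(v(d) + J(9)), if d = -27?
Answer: -1/14 ≈ -0.071429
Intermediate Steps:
v(F) = -23
1/(v(d) + J(9)) = 1/(-23 + 9) = 1/(-14) = -1/14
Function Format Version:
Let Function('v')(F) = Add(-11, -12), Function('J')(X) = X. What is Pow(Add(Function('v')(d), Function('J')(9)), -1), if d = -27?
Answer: Rational(-1, 14) ≈ -0.071429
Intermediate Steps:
Function('v')(F) = -23
Pow(Add(Function('v')(d), Function('J')(9)), -1) = Pow(Add(-23, 9), -1) = Pow(-14, -1) = Rational(-1, 14)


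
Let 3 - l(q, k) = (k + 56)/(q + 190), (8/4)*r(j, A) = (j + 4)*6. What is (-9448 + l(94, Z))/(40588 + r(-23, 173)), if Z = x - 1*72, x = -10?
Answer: -1341177/5755402 ≈ -0.23303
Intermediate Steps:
r(j, A) = 12 + 3*j (r(j, A) = ((j + 4)*6)/2 = ((4 + j)*6)/2 = (24 + 6*j)/2 = 12 + 3*j)
Z = -82 (Z = -10 - 1*72 = -10 - 72 = -82)
l(q, k) = 3 - (56 + k)/(190 + q) (l(q, k) = 3 - (k + 56)/(q + 190) = 3 - (56 + k)/(190 + q))
(-9448 + l(94, Z))/(40588 + r(-23, 173)) = (-9448 + (514 - 1*(-82) + 3*94)/(190 + 94))/(40588 + (12 + 3*(-23))) = (-9448 + (514 + 82 + 282)/284)/(40588 + (12 - 69)) = (-9448 + (1/284)*878)/(40588 - 57) = (-9448 + 439/142)/40531 = -1341177/142*1/40531 = -1341177/5755402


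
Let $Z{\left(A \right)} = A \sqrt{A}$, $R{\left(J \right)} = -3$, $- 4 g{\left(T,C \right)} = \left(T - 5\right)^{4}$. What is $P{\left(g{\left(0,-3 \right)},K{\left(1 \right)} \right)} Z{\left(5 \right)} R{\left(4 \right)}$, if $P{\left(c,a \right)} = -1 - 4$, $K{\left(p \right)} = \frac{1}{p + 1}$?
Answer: $75 \sqrt{5} \approx 167.71$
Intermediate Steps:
$g{\left(T,C \right)} = - \frac{\left(-5 + T\right)^{4}}{4}$ ($g{\left(T,C \right)} = - \frac{\left(T - 5\right)^{4}}{4} = - \frac{\left(-5 + T\right)^{4}}{4}$)
$K{\left(p \right)} = \frac{1}{1 + p}$
$P{\left(c,a \right)} = -5$
$Z{\left(A \right)} = A^{\frac{3}{2}}$
$P{\left(g{\left(0,-3 \right)},K{\left(1 \right)} \right)} Z{\left(5 \right)} R{\left(4 \right)} = - 5 \cdot 5^{\frac{3}{2}} \left(-3\right) = - 5 \cdot 5 \sqrt{5} \left(-3\right) = - 25 \sqrt{5} \left(-3\right) = 75 \sqrt{5}$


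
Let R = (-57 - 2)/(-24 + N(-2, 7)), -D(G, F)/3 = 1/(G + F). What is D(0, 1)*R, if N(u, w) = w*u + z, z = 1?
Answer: -177/37 ≈ -4.7838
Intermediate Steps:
N(u, w) = 1 + u*w (N(u, w) = w*u + 1 = u*w + 1 = 1 + u*w)
D(G, F) = -3/(F + G) (D(G, F) = -3/(G + F) = -3/(F + G))
R = 59/37 (R = (-57 - 2)/(-24 + (1 - 2*7)) = -59/(-24 + (1 - 14)) = -59/(-24 - 13) = -59/(-37) = -59*(-1/37) = 59/37 ≈ 1.5946)
D(0, 1)*R = -3/(1 + 0)*(59/37) = -3/1*(59/37) = -3*1*(59/37) = -3*59/37 = -177/37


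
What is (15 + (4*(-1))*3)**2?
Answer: 9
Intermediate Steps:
(15 + (4*(-1))*3)**2 = (15 - 4*3)**2 = (15 - 12)**2 = 3**2 = 9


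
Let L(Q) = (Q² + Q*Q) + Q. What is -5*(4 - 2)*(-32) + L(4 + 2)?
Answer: 398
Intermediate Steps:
L(Q) = Q + 2*Q² (L(Q) = (Q² + Q²) + Q = 2*Q² + Q = Q + 2*Q²)
-5*(4 - 2)*(-32) + L(4 + 2) = -5*(4 - 2)*(-32) + (4 + 2)*(1 + 2*(4 + 2)) = -5*2*(-32) + 6*(1 + 2*6) = -10*(-32) + 6*(1 + 12) = 320 + 6*13 = 320 + 78 = 398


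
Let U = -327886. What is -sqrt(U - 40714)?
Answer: -10*I*sqrt(3686) ≈ -607.12*I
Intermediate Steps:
-sqrt(U - 40714) = -sqrt(-327886 - 40714) = -sqrt(-368600) = -10*I*sqrt(3686)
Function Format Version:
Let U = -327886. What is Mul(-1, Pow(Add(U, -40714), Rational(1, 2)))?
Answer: Mul(-10, I, Pow(3686, Rational(1, 2))) ≈ Mul(-607.12, I)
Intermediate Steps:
Mul(-1, Pow(Add(U, -40714), Rational(1, 2))) = Mul(-1, Pow(Add(-327886, -40714), Rational(1, 2))) = Mul(-1, Pow(-368600, Rational(1, 2))) = Mul(-1, Mul(10, I, Pow(3686, Rational(1, 2)))) = Mul(-10, I, Pow(3686, Rational(1, 2)))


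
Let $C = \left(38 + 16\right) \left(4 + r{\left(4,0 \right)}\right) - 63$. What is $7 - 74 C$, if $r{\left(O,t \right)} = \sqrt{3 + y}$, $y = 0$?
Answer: $-11315 - 3996 \sqrt{3} \approx -18236.0$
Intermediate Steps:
$r{\left(O,t \right)} = \sqrt{3}$ ($r{\left(O,t \right)} = \sqrt{3 + 0} = \sqrt{3}$)
$C = 153 + 54 \sqrt{3}$ ($C = \left(38 + 16\right) \left(4 + \sqrt{3}\right) - 63 = 54 \left(4 + \sqrt{3}\right) - 63 = \left(216 + 54 \sqrt{3}\right) - 63 = 153 + 54 \sqrt{3} \approx 246.53$)
$7 - 74 C = 7 - 74 \left(153 + 54 \sqrt{3}\right) = 7 - \left(11322 + 3996 \sqrt{3}\right) = -11315 - 3996 \sqrt{3}$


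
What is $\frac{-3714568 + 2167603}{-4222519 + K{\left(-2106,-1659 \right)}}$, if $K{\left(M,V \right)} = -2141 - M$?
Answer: $\frac{73665}{201074} \approx 0.36636$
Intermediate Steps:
$\frac{-3714568 + 2167603}{-4222519 + K{\left(-2106,-1659 \right)}} = \frac{-3714568 + 2167603}{-4222519 - 35} = - \frac{1546965}{-4222519 + \left(-2141 + 2106\right)} = - \frac{1546965}{-4222519 - 35} = - \frac{1546965}{-4222554} = \left(-1546965\right) \left(- \frac{1}{4222554}\right) = \frac{73665}{201074}$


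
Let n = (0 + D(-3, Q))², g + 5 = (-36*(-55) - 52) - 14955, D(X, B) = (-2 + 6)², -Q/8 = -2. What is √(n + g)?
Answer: 2*I*√3194 ≈ 113.03*I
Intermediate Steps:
Q = 16 (Q = -8*(-2) = 16)
D(X, B) = 16 (D(X, B) = 4² = 16)
g = -13032 (g = -5 + ((-36*(-55) - 52) - 14955) = -5 + ((1980 - 52) - 14955) = -5 + (1928 - 14955) = -5 - 13027 = -13032)
n = 256 (n = (0 + 16)² = 16² = 256)
√(n + g) = √(256 - 13032) = √(-12776) = 2*I*√3194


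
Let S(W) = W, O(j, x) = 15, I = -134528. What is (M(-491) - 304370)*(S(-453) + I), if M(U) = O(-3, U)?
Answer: 41082142255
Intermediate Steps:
M(U) = 15
(M(-491) - 304370)*(S(-453) + I) = (15 - 304370)*(-453 - 134528) = -304355*(-134981) = 41082142255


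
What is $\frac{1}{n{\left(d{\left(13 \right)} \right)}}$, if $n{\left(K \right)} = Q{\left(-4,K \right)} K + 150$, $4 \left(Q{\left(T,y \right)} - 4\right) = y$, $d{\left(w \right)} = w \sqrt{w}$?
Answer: $\frac{11188}{7260777} - \frac{832 \sqrt{13}}{7260777} \approx 0.0011277$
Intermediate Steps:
$d{\left(w \right)} = w^{\frac{3}{2}}$
$Q{\left(T,y \right)} = 4 + \frac{y}{4}$
$n{\left(K \right)} = 150 + K \left(4 + \frac{K}{4}\right)$ ($n{\left(K \right)} = \left(4 + \frac{K}{4}\right) K + 150 = K \left(4 + \frac{K}{4}\right) + 150 = 150 + K \left(4 + \frac{K}{4}\right)$)
$\frac{1}{n{\left(d{\left(13 \right)} \right)}} = \frac{1}{150 + \frac{13^{\frac{3}{2}} \left(16 + 13^{\frac{3}{2}}\right)}{4}} = \frac{1}{150 + \frac{13 \sqrt{13} \left(16 + 13 \sqrt{13}\right)}{4}}$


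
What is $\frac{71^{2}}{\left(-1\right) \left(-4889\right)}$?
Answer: $\frac{5041}{4889} \approx 1.0311$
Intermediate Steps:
$\frac{71^{2}}{\left(-1\right) \left(-4889\right)} = \frac{5041}{4889}$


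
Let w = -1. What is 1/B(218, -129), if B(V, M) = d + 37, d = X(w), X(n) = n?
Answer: 1/36 ≈ 0.027778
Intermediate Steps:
d = -1
B(V, M) = 36 (B(V, M) = -1 + 37 = 36)
1/B(218, -129) = 1/36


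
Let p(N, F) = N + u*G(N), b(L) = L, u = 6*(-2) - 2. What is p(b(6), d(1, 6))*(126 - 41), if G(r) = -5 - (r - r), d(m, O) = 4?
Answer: 6460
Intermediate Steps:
u = -14 (u = -12 - 2 = -14)
G(r) = -5 (G(r) = -5 - 1*0 = -5 + 0 = -5)
p(N, F) = 70 + N (p(N, F) = N - 14*(-5) = N + 70 = 70 + N)
p(b(6), d(1, 6))*(126 - 41) = (70 + 6)*(126 - 41) = 76*85 = 6460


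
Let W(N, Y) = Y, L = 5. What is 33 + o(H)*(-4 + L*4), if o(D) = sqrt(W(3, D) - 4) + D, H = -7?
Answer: -79 + 16*I*sqrt(11) ≈ -79.0 + 53.066*I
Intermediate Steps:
o(D) = D + sqrt(-4 + D) (o(D) = sqrt(D - 4) + D = sqrt(-4 + D) + D = D + sqrt(-4 + D))
33 + o(H)*(-4 + L*4) = 33 + (-7 + sqrt(-4 - 7))*(-4 + 5*4) = 33 + (-7 + sqrt(-11))*(-4 + 20) = 33 + (-7 + I*sqrt(11))*16 = 33 + (-112 + 16*I*sqrt(11)) = -79 + 16*I*sqrt(11)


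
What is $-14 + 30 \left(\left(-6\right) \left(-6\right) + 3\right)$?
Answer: $1156$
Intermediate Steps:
$-14 + 30 \left(\left(-6\right) \left(-6\right) + 3\right) = -14 + 30 \left(36 + 3\right) = -14 + 30 \cdot 39 = -14 + 1170 = 1156$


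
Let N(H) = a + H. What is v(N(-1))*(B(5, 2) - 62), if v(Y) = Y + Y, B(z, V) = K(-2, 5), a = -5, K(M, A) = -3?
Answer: 780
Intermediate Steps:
B(z, V) = -3
N(H) = -5 + H
v(Y) = 2*Y
v(N(-1))*(B(5, 2) - 62) = (2*(-5 - 1))*(-3 - 62) = (2*(-6))*(-65) = -12*(-65) = 780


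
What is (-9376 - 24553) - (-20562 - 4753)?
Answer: -8614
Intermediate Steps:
(-9376 - 24553) - (-20562 - 4753) = -33929 - 1*(-25315) = -33929 + 25315 = -8614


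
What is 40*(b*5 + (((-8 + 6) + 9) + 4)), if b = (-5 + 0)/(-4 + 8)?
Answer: 190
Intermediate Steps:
b = -5/4 ≈ -1.2500
40*(b*5 + (((-8 + 6) + 9) + 4)) = 40*(-5/4*5 + (((-8 + 6) + 9) + 4)) = 40*(-25/4 + ((-2 + 9) + 4)) = 40*(-25/4 + (7 + 4)) = 40*(-25/4 + 11) = 40*(19/4) = 190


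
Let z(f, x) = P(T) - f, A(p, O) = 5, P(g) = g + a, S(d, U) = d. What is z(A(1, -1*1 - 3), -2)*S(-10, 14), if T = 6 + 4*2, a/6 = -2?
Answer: 30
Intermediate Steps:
a = -12 (a = 6*(-2) = -12)
T = 14 (T = 6 + 8 = 14)
P(g) = -12 + g (P(g) = g - 12 = -12 + g)
z(f, x) = 2 - f (z(f, x) = (-12 + 14) - f = 2 - f)
z(A(1, -1*1 - 3), -2)*S(-10, 14) = (2 - 1*5)*(-10) = (2 - 5)*(-10) = -3*(-10) = 30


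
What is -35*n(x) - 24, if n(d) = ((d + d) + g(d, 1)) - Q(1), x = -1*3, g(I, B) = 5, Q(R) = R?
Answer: 46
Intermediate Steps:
x = -3
n(d) = 4 + 2*d (n(d) = ((d + d) + 5) - 1*1 = (2*d + 5) - 1 = (5 + 2*d) - 1 = 4 + 2*d)
-35*n(x) - 24 = -35*(4 + 2*(-3)) - 24 = -35*(4 - 6) - 24 = -35*(-2) - 24 = 70 - 24 = 46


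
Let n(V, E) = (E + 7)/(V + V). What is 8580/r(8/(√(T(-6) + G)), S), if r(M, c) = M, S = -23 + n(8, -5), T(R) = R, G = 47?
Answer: 2145*√41/2 ≈ 6867.4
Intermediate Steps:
n(V, E) = (7 + E)/(2*V) (n(V, E) = (7 + E)/((2*V)) = (7 + E)*(1/(2*V)) = (7 + E)/(2*V))
S = -183/8 (S = -23 + (½)*(7 - 5)/8 = -23 + (½)*(⅛)*2 = -23 + ⅛ = -183/8 ≈ -22.875)
8580/r(8/(√(T(-6) + G)), S) = 8580/((8/(√(-6 + 47)))) = 8580/((8/(√41))) = 8580/((8*(√41/41))) = 8580/((8*√41/41)) = 8580*(√41/8) = 2145*√41/2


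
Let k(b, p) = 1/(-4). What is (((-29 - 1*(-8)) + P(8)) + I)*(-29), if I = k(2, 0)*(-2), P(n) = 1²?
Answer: 1131/2 ≈ 565.50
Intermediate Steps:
k(b, p) = -¼
P(n) = 1
I = ½ (I = -¼*(-2) = ½ ≈ 0.50000)
(((-29 - 1*(-8)) + P(8)) + I)*(-29) = (((-29 - 1*(-8)) + 1) + ½)*(-29) = (((-29 + 8) + 1) + ½)*(-29) = ((-21 + 1) + ½)*(-29) = (-20 + ½)*(-29) = -39/2*(-29) = 1131/2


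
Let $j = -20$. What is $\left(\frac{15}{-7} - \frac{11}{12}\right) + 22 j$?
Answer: $- \frac{37217}{84} \approx -443.06$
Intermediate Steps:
$\left(\frac{15}{-7} - \frac{11}{12}\right) + 22 j = \left(\frac{15}{-7} - \frac{11}{12}\right) + 22 \left(-20\right) = \left(15 \left(- \frac{1}{7}\right) - \frac{11}{12}\right) - 440 = \left(- \frac{15}{7} - \frac{11}{12}\right) - 440 = - \frac{257}{84} - 440 = - \frac{37217}{84}$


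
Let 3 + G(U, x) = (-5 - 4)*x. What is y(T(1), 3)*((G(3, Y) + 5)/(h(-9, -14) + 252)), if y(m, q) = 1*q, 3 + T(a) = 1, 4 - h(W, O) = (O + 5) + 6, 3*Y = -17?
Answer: 159/259 ≈ 0.61390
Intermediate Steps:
Y = -17/3 (Y = (⅓)*(-17) = -17/3 ≈ -5.6667)
G(U, x) = -3 - 9*x (G(U, x) = -3 + (-5 - 4)*x = -3 - 9*x)
h(W, O) = -7 - O (h(W, O) = 4 - ((O + 5) + 6) = 4 - ((5 + O) + 6) = 4 - (11 + O) = 4 + (-11 - O) = -7 - O)
T(a) = -2 (T(a) = -3 + 1 = -2)
y(m, q) = q
y(T(1), 3)*((G(3, Y) + 5)/(h(-9, -14) + 252)) = 3*(((-3 - 9*(-17/3)) + 5)/((-7 - 1*(-14)) + 252)) = 3*(((-3 + 51) + 5)/((-7 + 14) + 252)) = 3*((48 + 5)/(7 + 252)) = 3*(53/259) = 159/259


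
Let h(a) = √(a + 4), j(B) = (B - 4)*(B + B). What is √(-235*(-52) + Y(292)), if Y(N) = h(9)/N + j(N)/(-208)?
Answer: √(41108417584 + 12337*√13)/1898 ≈ 106.82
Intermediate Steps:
j(B) = 2*B*(-4 + B) (j(B) = (-4 + B)*(2*B) = 2*B*(-4 + B))
h(a) = √(4 + a)
Y(N) = √13/N - N*(-4 + N)/104 (Y(N) = √(4 + 9)/N + (2*N*(-4 + N))/(-208) = √13/N + (2*N*(-4 + N))*(-1/208) = √13/N - N*(-4 + N)/104)
√(-235*(-52) + Y(292)) = √(-235*(-52) + (√13 + (1/104)*292²*(4 - 1*292))/292) = √(12220 + (√13 + (1/104)*85264*(4 - 292))/292) = √(12220 + (√13 + (1/104)*85264*(-288))/292) = √(12220 + (√13 - 3069504/13)/292) = √(12220 + (-3069504/13 + √13)/292) = √(12220 + (-10512/13 + √13/292)) = √(148348/13 + √13/292)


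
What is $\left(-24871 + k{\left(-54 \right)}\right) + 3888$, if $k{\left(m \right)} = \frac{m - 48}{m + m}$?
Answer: $- \frac{377677}{18} \approx -20982.0$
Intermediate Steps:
$k{\left(m \right)} = \frac{-48 + m}{2 m}$
$\left(-24871 + k{\left(-54 \right)}\right) + 3888 = \left(-24871 + \frac{-48 - 54}{2 \left(-54\right)}\right) + 3888 = \left(-24871 + \frac{1}{2} \left(- \frac{1}{54}\right) \left(-102\right)\right) + 3888 = \left(-24871 + \frac{17}{18}\right) + 3888 = - \frac{447661}{18} + 3888 = - \frac{377677}{18}$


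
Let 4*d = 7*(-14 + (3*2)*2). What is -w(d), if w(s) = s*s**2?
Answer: 343/8 ≈ 42.875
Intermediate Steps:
d = -7/2 (d = (7*(-14 + (3*2)*2))/4 = (7*(-14 + 6*2))/4 = (7*(-14 + 12))/4 = (7*(-2))/4 = (1/4)*(-14) = -7/2 ≈ -3.5000)
w(s) = s**3
-w(d) = -(-7/2)**3 = -1*(-343/8) = 343/8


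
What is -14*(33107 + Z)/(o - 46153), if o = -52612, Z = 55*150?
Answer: 578998/98765 ≈ 5.8624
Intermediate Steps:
Z = 8250
-14*(33107 + Z)/(o - 46153) = -14*(33107 + 8250)/(-52612 - 46153) = -578998/(-98765) = -578998*(-1)/98765 = -14*(-41357/98765) = 578998/98765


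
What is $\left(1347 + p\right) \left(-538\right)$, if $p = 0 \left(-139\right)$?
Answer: $-724686$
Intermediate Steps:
$p = 0$
$\left(1347 + p\right) \left(-538\right) = \left(1347 + 0\right) \left(-538\right) = 1347 \left(-538\right) = -724686$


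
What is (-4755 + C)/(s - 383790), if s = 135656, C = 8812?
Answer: -4057/248134 ≈ -0.016350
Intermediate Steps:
(-4755 + C)/(s - 383790) = (-4755 + 8812)/(135656 - 383790) = 4057/(-248134) = 4057*(-1/248134) = -4057/248134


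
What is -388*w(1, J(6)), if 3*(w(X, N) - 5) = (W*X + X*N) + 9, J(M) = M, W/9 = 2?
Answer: -6208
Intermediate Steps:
W = 18 (W = 9*2 = 18)
w(X, N) = 8 + 6*X + N*X/3 (w(X, N) = 5 + ((18*X + X*N) + 9)/3 = 5 + ((18*X + N*X) + 9)/3 = 5 + (9 + 18*X + N*X)/3 = 5 + (3 + 6*X + N*X/3) = 8 + 6*X + N*X/3)
-388*w(1, J(6)) = -388*(8 + 6*1 + (⅓)*6*1) = -388*(8 + 6 + 2) = -388*16 = -6208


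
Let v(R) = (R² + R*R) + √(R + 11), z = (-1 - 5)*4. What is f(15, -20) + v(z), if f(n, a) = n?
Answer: 1167 + I*√13 ≈ 1167.0 + 3.6056*I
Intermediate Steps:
z = -24 (z = -6*4 = -24)
v(R) = √(11 + R) + 2*R² (v(R) = (R² + R²) + √(11 + R) = 2*R² + √(11 + R) = √(11 + R) + 2*R²)
f(15, -20) + v(z) = 15 + (√(11 - 24) + 2*(-24)²) = 15 + (√(-13) + 2*576) = 15 + (I*√13 + 1152) = 15 + (1152 + I*√13) = 1167 + I*√13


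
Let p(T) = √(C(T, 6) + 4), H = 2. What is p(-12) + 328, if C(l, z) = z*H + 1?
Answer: 328 + √17 ≈ 332.12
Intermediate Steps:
C(l, z) = 1 + 2*z (C(l, z) = z*2 + 1 = 2*z + 1 = 1 + 2*z)
p(T) = √17 (p(T) = √((1 + 2*6) + 4) = √((1 + 12) + 4) = √(13 + 4) = √17)
p(-12) + 328 = √17 + 328 = 328 + √17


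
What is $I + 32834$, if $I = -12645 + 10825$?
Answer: $31014$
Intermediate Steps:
$I = -1820$
$I + 32834 = -1820 + 32834 = 31014$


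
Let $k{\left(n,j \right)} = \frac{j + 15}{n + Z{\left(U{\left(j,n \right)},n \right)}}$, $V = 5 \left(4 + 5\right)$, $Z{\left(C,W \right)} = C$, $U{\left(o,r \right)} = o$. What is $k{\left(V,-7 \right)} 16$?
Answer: $\frac{64}{19} \approx 3.3684$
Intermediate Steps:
$V = 45$ ($V = 5 \cdot 9 = 45$)
$k{\left(n,j \right)} = \frac{15 + j}{j + n}$ ($k{\left(n,j \right)} = \frac{j + 15}{n + j} = \frac{15 + j}{j + n}$)
$k{\left(V,-7 \right)} 16 = \frac{15 - 7}{-7 + 45} \cdot 16 = \frac{1}{38} \cdot 8 \cdot 16 = \frac{4}{19} \cdot 16 = \frac{64}{19}$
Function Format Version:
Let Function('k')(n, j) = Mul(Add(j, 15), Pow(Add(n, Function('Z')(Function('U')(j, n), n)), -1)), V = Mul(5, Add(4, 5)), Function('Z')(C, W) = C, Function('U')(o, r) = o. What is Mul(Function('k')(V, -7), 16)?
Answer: Rational(64, 19) ≈ 3.3684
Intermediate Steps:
V = 45 (V = Mul(5, 9) = 45)
Function('k')(n, j) = Mul(Pow(Add(j, n), -1), Add(15, j)) (Function('k')(n, j) = Mul(Add(j, 15), Pow(Add(n, j), -1)) = Mul(Add(15, j), Pow(Add(j, n), -1)) = Mul(Pow(Add(j, n), -1), Add(15, j)))
Mul(Function('k')(V, -7), 16) = Mul(Mul(Pow(Add(-7, 45), -1), Add(15, -7)), 16) = Mul(Mul(Pow(38, -1), 8), 16) = Mul(Mul(Rational(1, 38), 8), 16) = Mul(Rational(4, 19), 16) = Rational(64, 19)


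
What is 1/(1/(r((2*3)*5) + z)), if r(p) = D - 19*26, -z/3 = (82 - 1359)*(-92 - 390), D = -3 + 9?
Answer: -1847030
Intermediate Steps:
D = 6
z = -1846542 (z = -3*(82 - 1359)*(-92 - 390) = -(-3831)*(-482) = -3*615514 = -1846542)
r(p) = -488 (r(p) = 6 - 19*26 = 6 - 494 = -488)
1/(1/(r((2*3)*5) + z)) = 1/(1/(-488 - 1846542)) = 1/(1/(-1847030)) = 1/(-1/1847030) = -1847030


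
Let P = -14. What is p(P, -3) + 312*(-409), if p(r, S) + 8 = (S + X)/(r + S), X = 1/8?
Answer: -17355753/136 ≈ -1.2762e+5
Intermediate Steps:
X = ⅛ ≈ 0.12500
p(r, S) = -8 + (⅛ + S)/(S + r) (p(r, S) = -8 + (S + ⅛)/(r + S) = -8 + (⅛ + S)/(S + r))
p(P, -3) + 312*(-409) = (⅛ - 8*(-14) - 7*(-3))/(-3 - 14) + 312*(-409) = (⅛ + 112 + 21)/(-17) - 127608 = -1/17*1065/8 - 127608 = -1065/136 - 127608 = -17355753/136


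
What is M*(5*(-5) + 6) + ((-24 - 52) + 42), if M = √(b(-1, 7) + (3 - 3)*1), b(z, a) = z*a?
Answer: -34 - 19*I*√7 ≈ -34.0 - 50.269*I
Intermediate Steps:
b(z, a) = a*z
M = I*√7 (M = √(7*(-1) + (3 - 3)*1) = √(-7 + 0*1) = √(-7 + 0) = √(-7) = I*√7 ≈ 2.6458*I)
M*(5*(-5) + 6) + ((-24 - 52) + 42) = (I*√7)*(5*(-5) + 6) + ((-24 - 52) + 42) = (I*√7)*(-25 + 6) + (-76 + 42) = (I*√7)*(-19) - 34 = -19*I*√7 - 34 = -34 - 19*I*√7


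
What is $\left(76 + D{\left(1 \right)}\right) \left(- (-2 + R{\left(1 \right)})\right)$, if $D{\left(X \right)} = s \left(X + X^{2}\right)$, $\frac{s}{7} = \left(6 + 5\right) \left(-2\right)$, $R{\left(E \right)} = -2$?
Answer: $-928$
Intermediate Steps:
$s = -154$ ($s = 7 \left(6 + 5\right) \left(-2\right) = 7 \cdot 11 \left(-2\right) = 7 \left(-22\right) = -154$)
$D{\left(X \right)} = - 154 X - 154 X^{2}$ ($D{\left(X \right)} = - 154 \left(X + X^{2}\right) = - 154 X - 154 X^{2}$)
$\left(76 + D{\left(1 \right)}\right) \left(- (-2 + R{\left(1 \right)})\right) = \left(76 - 154 \left(1 + 1\right)\right) \left(- (-2 - 2)\right) = \left(76 - 154 \cdot 2\right) \left(\left(-1\right) \left(-4\right)\right) = \left(76 - 308\right) 4 = \left(-232\right) 4 = -928$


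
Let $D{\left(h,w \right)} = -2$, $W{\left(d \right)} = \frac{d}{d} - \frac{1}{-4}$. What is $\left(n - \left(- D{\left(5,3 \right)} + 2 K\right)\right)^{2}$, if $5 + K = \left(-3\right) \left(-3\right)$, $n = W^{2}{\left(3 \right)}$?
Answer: $\frac{18225}{256} \approx 71.191$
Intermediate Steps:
$W{\left(d \right)} = \frac{5}{4}$ ($W{\left(d \right)} = 1 - - \frac{1}{4} = 1 + \frac{1}{4} = \frac{5}{4}$)
$n = \frac{25}{16}$ ($n = \left(\frac{5}{4}\right)^{2} = \frac{25}{16} \approx 1.5625$)
$K = 4$ ($K = -5 - -9 = -5 + 9 = 4$)
$\left(n - \left(- D{\left(5,3 \right)} + 2 K\right)\right)^{2} = \left(\frac{25}{16} - 10\right)^{2} = \left(- \frac{135}{16}\right)^{2} = \frac{18225}{256}$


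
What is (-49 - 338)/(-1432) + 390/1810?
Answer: 125895/259192 ≈ 0.48572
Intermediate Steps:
(-49 - 338)/(-1432) + 390/1810 = -387*(-1/1432) + 390*(1/1810) = 387/1432 + 39/181 = 125895/259192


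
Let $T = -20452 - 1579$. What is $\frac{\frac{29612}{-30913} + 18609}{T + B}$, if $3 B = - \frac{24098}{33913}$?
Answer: $- \frac{58523366174295}{69289511284391} \approx -0.84462$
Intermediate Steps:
$T = -22031$
$B = - \frac{24098}{101739}$ ($B = \frac{\left(-24098\right) \frac{1}{33913}}{3} = \frac{1}{3} \left(- \frac{24098}{33913}\right) = - \frac{24098}{101739} \approx -0.23686$)
$\frac{\frac{29612}{-30913} + 18609}{T + B} = \frac{\frac{29612}{-30913} + 18609}{-22031 - \frac{24098}{101739}} = \frac{29612 \left(- \frac{1}{30913}\right) + 18609}{- \frac{2241436007}{101739}} = \left(- \frac{29612}{30913} + 18609\right) \left(- \frac{101739}{2241436007}\right) = \frac{575230405}{30913} \left(- \frac{101739}{2241436007}\right) = - \frac{58523366174295}{69289511284391}$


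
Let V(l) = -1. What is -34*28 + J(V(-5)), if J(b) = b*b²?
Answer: -953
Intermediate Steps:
J(b) = b³
-34*28 + J(V(-5)) = -34*28 + (-1)³ = -952 - 1 = -953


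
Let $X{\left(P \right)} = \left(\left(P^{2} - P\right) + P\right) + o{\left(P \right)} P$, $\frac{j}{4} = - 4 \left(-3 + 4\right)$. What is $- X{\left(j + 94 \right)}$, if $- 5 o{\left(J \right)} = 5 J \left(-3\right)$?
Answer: $-24336$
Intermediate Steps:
$o{\left(J \right)} = 3 J$ ($o{\left(J \right)} = - \frac{5 J \left(-3\right)}{5} = - \frac{\left(-15\right) J}{5} = 3 J$)
$j = -16$ ($j = 4 \left(- 4 \left(-3 + 4\right)\right) = 4 \left(\left(-4\right) 1\right) = 4 \left(-4\right) = -16$)
$X{\left(P \right)} = 4 P^{2}$ ($X{\left(P \right)} = \left(\left(P^{2} - P\right) + P\right) + 3 P P = P^{2} + 3 P^{2} = 4 P^{2}$)
$- X{\left(j + 94 \right)} = - 4 \left(-16 + 94\right)^{2} = - 4 \cdot 78^{2} = - 4 \cdot 6084 = \left(-1\right) 24336 = -24336$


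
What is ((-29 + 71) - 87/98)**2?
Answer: 16232841/9604 ≈ 1690.2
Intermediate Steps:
((-29 + 71) - 87/98)**2 = (42 - 87*1/98)**2 = (42 - 87/98)**2 = (4029/98)**2 = 16232841/9604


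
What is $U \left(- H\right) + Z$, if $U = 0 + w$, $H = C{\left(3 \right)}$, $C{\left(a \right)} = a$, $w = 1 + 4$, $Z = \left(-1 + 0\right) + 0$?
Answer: $-16$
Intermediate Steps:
$Z = -1$ ($Z = -1 + 0 = -1$)
$w = 5$
$H = 3$
$U = 5$ ($U = 0 + 5 = 5$)
$U \left(- H\right) + Z = 5 \left(\left(-1\right) 3\right) - 1 = 5 \left(-3\right) - 1 = -15 - 1 = -16$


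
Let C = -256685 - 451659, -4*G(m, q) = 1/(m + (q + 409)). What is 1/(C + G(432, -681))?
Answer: -640/453340161 ≈ -1.4117e-6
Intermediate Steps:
G(m, q) = -1/(4*(409 + m + q)) (G(m, q) = -1/(4*(m + (q + 409))) = -1/(4*(m + (409 + q))) = -1/(4*(409 + m + q)))
C = -708344
1/(C + G(432, -681)) = 1/(-708344 - 1/(1636 + 4*432 + 4*(-681))) = 1/(-708344 - 1/(1636 + 1728 - 2724)) = 1/(-708344 - 1/640) = 1/(-453340161/640) = -640/453340161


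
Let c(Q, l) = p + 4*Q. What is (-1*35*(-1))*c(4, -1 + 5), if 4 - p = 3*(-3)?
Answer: 1015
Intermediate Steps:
p = 13 (p = 4 - 3*(-3) = 4 - 1*(-9) = 4 + 9 = 13)
c(Q, l) = 13 + 4*Q
(-1*35*(-1))*c(4, -1 + 5) = (-1*35*(-1))*(13 + 4*4) = (-35*(-1))*(13 + 16) = 35*29 = 1015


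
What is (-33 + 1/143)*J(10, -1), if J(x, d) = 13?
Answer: -4718/11 ≈ -428.91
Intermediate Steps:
(-33 + 1/143)*J(10, -1) = (-33 + 1/143)*13 = -4718/143*13 = -4718/11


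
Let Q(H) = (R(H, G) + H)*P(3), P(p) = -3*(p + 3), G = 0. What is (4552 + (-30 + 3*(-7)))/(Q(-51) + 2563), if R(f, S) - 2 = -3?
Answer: 4501/3499 ≈ 1.2864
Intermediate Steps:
R(f, S) = -1 (R(f, S) = 2 - 3 = -1)
P(p) = -9 - 3*p (P(p) = -3*(3 + p) = -9 - 3*p)
Q(H) = 18 - 18*H (Q(H) = (-1 + H)*(-9 - 3*3) = (-1 + H)*(-9 - 9) = (-1 + H)*(-18) = 18 - 18*H)
(4552 + (-30 + 3*(-7)))/(Q(-51) + 2563) = (4552 + (-30 + 3*(-7)))/((18 - 18*(-51)) + 2563) = (4552 + (-30 - 21))/((18 + 918) + 2563) = (4552 - 51)/(936 + 2563) = 4501/3499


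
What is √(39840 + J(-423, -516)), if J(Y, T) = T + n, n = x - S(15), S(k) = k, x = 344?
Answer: √39653 ≈ 199.13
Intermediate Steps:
n = 329 (n = 344 - 1*15 = 344 - 15 = 329)
J(Y, T) = 329 + T (J(Y, T) = T + 329 = 329 + T)
√(39840 + J(-423, -516)) = √(39840 + (329 - 516)) = √(39840 - 187) = √39653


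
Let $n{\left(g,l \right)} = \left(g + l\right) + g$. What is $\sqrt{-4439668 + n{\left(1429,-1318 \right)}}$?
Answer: $4 i \sqrt{277383} \approx 2106.7 i$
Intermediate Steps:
$n{\left(g,l \right)} = l + 2 g$
$\sqrt{-4439668 + n{\left(1429,-1318 \right)}} = \sqrt{-4439668 + \left(-1318 + 2 \cdot 1429\right)} = \sqrt{-4439668 + \left(-1318 + 2858\right)} = \sqrt{-4439668 + 1540} = \sqrt{-4438128} = 4 i \sqrt{277383}$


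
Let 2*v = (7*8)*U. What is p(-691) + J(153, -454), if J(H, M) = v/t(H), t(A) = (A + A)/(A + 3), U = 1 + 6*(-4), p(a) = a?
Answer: -51985/51 ≈ -1019.3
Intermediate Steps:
U = -23 (U = 1 - 24 = -23)
v = -644 (v = ((7*8)*(-23))/2 = (56*(-23))/2 = (1/2)*(-1288) = -644)
t(A) = 2*A/(3 + A) (t(A) = (2*A)/(3 + A) = 2*A/(3 + A))
J(H, M) = -322*(3 + H)/H (J(H, M) = -644*(3 + H)/(2*H) = -322*(3 + H)/H)
p(-691) + J(153, -454) = -691 + (-322 - 966/153) = -691 + (-322 - 966*1/153) = -691 + (-322 - 322/51) = -691 - 16744/51 = -51985/51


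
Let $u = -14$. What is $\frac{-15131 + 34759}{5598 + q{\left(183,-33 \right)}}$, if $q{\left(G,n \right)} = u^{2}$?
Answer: $\frac{9814}{2897} \approx 3.3876$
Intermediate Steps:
$q{\left(G,n \right)} = 196$ ($q{\left(G,n \right)} = \left(-14\right)^{2} = 196$)
$\frac{-15131 + 34759}{5598 + q{\left(183,-33 \right)}} = \frac{-15131 + 34759}{5598 + 196} = \frac{19628}{5794} = 19628 \cdot \frac{1}{5794} = \frac{9814}{2897}$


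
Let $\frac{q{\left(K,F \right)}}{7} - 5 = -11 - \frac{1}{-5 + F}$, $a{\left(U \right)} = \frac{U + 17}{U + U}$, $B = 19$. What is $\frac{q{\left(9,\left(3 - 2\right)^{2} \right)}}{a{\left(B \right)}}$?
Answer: $- \frac{3059}{72} \approx -42.486$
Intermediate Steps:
$a{\left(U \right)} = \frac{17 + U}{2 U}$
$q{\left(K,F \right)} = -42 - \frac{7}{-5 + F}$ ($q{\left(K,F \right)} = 35 + 7 \left(-11 - \frac{1}{-5 + F}\right) = 35 - \left(77 + \frac{7}{-5 + F}\right) = -42 - \frac{7}{-5 + F}$)
$\frac{q{\left(9,\left(3 - 2\right)^{2} \right)}}{a{\left(B \right)}} = \frac{7 \frac{1}{-5 + \left(3 - 2\right)^{2}} \left(29 - 6 \left(3 - 2\right)^{2}\right)}{\frac{1}{2} \cdot \frac{1}{19} \left(17 + 19\right)} = \frac{7 \frac{1}{-5 + 1^{2}} \left(29 - 6 \cdot 1^{2}\right)}{\frac{1}{2} \cdot \frac{1}{19} \cdot 36} = \frac{7 \frac{1}{-5 + 1} \left(29 - 6\right)}{\frac{18}{19}} = \frac{7 \left(29 - 6\right)}{-4} \cdot \frac{19}{18} = 7 \left(- \frac{1}{4}\right) 23 \cdot \frac{19}{18} = \left(- \frac{161}{4}\right) \frac{19}{18} = - \frac{3059}{72}$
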